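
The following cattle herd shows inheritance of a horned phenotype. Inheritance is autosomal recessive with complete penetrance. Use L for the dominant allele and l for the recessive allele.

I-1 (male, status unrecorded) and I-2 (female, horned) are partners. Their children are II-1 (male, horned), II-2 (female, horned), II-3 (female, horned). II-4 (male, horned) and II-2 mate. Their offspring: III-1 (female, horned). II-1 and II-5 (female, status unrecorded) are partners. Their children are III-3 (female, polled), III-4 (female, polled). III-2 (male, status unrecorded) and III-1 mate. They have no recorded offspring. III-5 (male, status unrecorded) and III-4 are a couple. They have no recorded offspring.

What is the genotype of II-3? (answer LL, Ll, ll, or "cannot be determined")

II-3 is horned, so II-3 is ll.

ll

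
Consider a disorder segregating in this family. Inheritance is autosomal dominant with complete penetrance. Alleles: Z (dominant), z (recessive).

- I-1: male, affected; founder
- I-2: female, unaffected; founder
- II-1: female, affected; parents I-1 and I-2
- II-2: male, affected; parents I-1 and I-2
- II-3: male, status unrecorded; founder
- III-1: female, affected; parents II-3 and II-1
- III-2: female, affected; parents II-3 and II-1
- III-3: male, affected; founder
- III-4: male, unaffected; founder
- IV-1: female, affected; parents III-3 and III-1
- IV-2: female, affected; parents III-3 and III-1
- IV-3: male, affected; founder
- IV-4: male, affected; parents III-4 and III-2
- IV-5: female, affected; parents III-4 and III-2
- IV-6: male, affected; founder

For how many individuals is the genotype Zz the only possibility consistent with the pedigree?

4

Obligate heterozygotes: II-1 is affected so carries Z and received z from I-2 (zz), so II-1 is Zz; II-2 is affected so carries Z and received z from I-2 (zz), so II-2 is Zz; IV-4 is affected so carries Z and received z from III-4 (zz), so IV-4 is Zz; IV-5 is affected so carries Z and received z from III-4 (zz), so IV-5 is Zz.
Every other individual is either homozygous by phenotype or has at least one consistent homozygous assignment, so the count is 4.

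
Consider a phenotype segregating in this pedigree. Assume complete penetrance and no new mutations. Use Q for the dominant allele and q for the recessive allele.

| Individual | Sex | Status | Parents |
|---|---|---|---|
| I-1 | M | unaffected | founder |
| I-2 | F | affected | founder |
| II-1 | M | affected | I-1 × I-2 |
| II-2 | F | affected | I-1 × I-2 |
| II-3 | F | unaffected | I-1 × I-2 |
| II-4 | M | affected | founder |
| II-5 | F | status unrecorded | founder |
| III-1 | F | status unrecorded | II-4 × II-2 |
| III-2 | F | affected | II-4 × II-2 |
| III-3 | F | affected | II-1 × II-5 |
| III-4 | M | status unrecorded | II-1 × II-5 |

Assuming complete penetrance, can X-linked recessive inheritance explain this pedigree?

Under X-linked recessive, II-2 (affected, female) cannot arise from I-1 (unaffected) × I-2 (affected).

No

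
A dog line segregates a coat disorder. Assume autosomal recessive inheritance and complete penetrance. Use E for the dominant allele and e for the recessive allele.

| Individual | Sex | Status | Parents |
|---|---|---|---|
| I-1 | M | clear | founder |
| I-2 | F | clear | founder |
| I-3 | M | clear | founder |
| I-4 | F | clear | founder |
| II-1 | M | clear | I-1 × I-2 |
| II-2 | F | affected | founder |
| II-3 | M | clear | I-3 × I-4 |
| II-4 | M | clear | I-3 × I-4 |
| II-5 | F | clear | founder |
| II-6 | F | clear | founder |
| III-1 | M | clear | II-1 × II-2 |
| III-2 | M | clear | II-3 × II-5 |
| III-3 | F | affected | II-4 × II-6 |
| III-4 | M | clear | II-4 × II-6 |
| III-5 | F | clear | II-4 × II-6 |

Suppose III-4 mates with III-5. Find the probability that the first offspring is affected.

II-4 is clear so carries E and passed e to III-3 (ee), so II-4 is Ee.
II-6 is clear so carries E and passed e to III-3 (ee), so II-6 is Ee.
III-4 is a clear offspring of II-4 (Ee) × II-6 (Ee), whose cross gives 1/4 EE : 1/2 Ee : 1/4 ee; conditioning on being clear, III-4 is EE with probability 1/3, Ee with probability 2/3.
III-5 is a clear offspring of II-4 (Ee) × II-6 (Ee), whose cross gives 1/4 EE : 1/2 Ee : 1/4 ee; conditioning on being clear, III-5 is EE with probability 1/3, Ee with probability 2/3.
Summing over parental genotype combinations, P(offspring is affected) = 4/9·1/4 = 1/9.

1/9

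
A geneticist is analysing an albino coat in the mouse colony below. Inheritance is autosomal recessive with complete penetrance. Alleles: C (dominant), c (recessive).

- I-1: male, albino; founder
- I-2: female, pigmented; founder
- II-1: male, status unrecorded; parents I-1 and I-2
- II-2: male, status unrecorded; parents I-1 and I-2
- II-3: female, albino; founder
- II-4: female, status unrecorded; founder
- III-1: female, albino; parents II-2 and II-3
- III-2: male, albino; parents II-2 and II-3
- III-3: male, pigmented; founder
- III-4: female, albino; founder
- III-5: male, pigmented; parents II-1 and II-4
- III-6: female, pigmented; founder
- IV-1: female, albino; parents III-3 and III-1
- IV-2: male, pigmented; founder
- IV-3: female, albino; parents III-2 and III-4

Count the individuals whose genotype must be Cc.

Obligate heterozygotes: III-3 is pigmented so carries C and passed c to IV-1 (cc), so III-3 is Cc.
Every other individual is either homozygous by phenotype or has at least one consistent homozygous assignment, so the count is 1.

1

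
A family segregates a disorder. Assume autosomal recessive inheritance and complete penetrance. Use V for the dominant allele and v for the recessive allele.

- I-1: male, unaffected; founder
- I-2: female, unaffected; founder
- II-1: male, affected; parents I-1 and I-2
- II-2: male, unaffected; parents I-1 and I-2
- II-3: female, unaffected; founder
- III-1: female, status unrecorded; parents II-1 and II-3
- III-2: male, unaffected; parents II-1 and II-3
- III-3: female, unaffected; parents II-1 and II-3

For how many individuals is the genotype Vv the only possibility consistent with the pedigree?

4

Obligate heterozygotes: I-1 is unaffected so carries V and passed v to II-1 (vv), so I-1 is Vv; I-2 is unaffected so carries V and passed v to II-1 (vv), so I-2 is Vv; III-2 is unaffected so carries V and received v from II-1 (vv), so III-2 is Vv; III-3 is unaffected so carries V and received v from II-1 (vv), so III-3 is Vv.
Every other individual is either homozygous by phenotype or has at least one consistent homozygous assignment, so the count is 4.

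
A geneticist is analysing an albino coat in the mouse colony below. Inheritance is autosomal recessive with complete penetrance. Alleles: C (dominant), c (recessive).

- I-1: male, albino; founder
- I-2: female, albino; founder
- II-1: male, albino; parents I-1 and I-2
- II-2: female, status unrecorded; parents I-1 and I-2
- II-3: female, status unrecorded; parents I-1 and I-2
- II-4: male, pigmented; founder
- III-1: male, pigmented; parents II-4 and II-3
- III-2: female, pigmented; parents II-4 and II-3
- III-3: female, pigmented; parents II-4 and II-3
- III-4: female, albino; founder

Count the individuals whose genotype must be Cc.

Obligate heterozygotes: III-1 is pigmented so carries C and received c from II-3 (cc), so III-1 is Cc; III-2 is pigmented so carries C and received c from II-3 (cc), so III-2 is Cc; III-3 is pigmented so carries C and received c from II-3 (cc), so III-3 is Cc.
Every other individual is either homozygous by phenotype or has at least one consistent homozygous assignment, so the count is 3.

3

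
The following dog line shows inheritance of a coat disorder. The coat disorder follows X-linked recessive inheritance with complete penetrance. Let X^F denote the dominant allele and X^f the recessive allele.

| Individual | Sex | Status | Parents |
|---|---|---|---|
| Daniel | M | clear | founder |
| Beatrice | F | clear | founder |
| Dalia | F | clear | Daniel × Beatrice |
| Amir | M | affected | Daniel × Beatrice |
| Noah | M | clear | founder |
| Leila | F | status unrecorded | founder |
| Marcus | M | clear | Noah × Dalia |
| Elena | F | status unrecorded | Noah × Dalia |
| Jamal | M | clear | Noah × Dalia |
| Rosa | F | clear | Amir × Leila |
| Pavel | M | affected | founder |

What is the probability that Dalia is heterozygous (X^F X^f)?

Daniel is clear, so Daniel is X^F Y.
Beatrice is clear so carries F and passed f to Amir (X^f Y), so Beatrice is X^F X^f.
Their cross gives offspring ratios 1/2 X^F X^F : 1/2 X^F X^f. Conditioning on Dalia being clear, P(X^F X^f) = 1/2 / 1 = 1/2 before taking Dalia's own offspring into account.
Noah is clear, so Noah is X^F Y.
Now use Dalia's offspring. Probability of each recorded status — clear son Marcus: 1/2 if Dalia is X^F X^f, 1 if X^F X^F; clear son Jamal: 1/2 if Dalia is X^F X^f, 1 if X^F X^F. (Elena: equally likely either way, so uninformative.)
Bayes: P(X^F X^f) = 1/2·1/4 / (1/2·1/4 + 1/2·1) = 1/5.

1/5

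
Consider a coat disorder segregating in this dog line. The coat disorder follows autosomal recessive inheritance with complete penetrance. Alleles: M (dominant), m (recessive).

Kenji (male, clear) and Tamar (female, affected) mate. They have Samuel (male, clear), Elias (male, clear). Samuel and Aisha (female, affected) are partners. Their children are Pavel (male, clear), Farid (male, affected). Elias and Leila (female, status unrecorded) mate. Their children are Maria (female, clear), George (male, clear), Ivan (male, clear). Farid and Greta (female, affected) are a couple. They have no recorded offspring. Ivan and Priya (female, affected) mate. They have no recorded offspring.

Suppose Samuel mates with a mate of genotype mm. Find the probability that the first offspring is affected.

Samuel is clear so carries M and received m from Tamar (mm), so Samuel is Mm.
The cross gives 1/2 Mm : 1/2 mm, so P(offspring is affected) = 1/2.

1/2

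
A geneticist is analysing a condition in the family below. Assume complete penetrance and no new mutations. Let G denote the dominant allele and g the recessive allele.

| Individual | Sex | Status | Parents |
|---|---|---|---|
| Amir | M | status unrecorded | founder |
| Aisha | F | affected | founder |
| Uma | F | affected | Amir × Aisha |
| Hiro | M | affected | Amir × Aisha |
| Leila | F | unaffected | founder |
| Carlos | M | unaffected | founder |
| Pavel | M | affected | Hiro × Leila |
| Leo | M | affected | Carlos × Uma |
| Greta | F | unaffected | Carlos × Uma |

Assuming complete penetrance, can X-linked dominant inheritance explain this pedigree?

No

Under X-linked dominant, Pavel (affected, male) cannot arise from Hiro (affected) × Leila (unaffected).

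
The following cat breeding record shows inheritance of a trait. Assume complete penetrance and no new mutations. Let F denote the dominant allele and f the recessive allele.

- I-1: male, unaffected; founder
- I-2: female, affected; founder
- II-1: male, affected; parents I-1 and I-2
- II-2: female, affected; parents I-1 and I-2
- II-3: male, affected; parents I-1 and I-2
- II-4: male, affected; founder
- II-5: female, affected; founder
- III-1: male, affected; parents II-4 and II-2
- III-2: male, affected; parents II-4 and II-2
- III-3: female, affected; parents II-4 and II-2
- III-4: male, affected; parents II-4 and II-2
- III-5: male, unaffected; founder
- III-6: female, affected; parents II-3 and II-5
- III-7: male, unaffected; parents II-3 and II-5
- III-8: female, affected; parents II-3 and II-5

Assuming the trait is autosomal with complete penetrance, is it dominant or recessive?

dominant

II-3 and II-5 are both affected yet have an unaffected child III-7. Under a recessive model two affected parents are homozygous and every child would be affected, so the trait cannot be recessive.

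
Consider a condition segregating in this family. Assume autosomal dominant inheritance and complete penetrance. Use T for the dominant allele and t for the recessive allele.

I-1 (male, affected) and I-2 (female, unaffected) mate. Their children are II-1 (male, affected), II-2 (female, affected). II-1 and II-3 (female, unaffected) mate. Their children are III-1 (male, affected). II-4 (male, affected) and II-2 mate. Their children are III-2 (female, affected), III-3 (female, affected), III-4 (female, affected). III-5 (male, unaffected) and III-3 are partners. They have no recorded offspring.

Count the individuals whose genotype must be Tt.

3

Obligate heterozygotes: II-1 is affected so carries T and received t from I-2 (tt), so II-1 is Tt; II-2 is affected so carries T and received t from I-2 (tt), so II-2 is Tt; III-1 is affected so carries T and received t from II-3 (tt), so III-1 is Tt.
Every other individual is either homozygous by phenotype or has at least one consistent homozygous assignment, so the count is 3.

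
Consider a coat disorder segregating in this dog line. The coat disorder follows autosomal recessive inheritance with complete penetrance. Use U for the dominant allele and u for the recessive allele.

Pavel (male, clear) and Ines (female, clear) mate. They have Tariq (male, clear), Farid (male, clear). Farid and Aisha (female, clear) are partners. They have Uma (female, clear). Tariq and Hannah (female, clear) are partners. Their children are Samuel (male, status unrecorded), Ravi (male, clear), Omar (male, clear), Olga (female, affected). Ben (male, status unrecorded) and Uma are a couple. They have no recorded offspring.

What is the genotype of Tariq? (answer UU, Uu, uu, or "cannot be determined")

From phenotype alone, Tariq is UU or Uu.
Tariq is clear so carries U and passed u to Olga (uu), so Tariq is Uu.

Uu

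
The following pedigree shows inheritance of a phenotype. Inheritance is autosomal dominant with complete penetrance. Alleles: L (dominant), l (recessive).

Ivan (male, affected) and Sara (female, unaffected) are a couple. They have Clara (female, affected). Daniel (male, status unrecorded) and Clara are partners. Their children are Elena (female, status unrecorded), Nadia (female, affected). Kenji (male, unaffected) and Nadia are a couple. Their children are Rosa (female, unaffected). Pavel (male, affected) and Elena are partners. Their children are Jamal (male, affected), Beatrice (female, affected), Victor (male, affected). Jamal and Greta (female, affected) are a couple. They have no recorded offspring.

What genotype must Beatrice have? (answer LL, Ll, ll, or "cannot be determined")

Beatrice's phenotype allows LL or Ll, and no parent or child forces a single allele at both positions; consistent genotype assignments exist with Beatrice as LL or Ll.

cannot be determined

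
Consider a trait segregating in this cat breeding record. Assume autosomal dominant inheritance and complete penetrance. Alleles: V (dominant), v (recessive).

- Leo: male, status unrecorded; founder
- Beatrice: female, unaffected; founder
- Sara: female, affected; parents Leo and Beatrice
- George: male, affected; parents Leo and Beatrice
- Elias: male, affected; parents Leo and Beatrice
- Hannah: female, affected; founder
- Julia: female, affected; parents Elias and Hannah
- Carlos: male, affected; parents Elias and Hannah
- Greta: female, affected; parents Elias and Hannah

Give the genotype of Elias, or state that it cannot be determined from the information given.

Vv

From phenotype alone, Elias is VV or Vv.
Elias is affected so carries V and received v from Beatrice (vv), so Elias is Vv.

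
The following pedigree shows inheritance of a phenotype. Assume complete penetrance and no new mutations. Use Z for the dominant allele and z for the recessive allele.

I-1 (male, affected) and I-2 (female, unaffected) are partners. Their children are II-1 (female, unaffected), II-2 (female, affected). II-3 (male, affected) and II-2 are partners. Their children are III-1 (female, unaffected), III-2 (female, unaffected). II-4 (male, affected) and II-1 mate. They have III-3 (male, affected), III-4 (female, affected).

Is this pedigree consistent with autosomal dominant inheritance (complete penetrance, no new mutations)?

A consistent assignment under autosomal dominant exists: I-1 Zz, I-2 zz, II-1 zz, II-2 Zz, II-3 Zz, II-4 ZZ, III-1 zz, III-2 zz, III-3 Zz, III-4 Zz.
In this assignment every recorded phenotype matches its genotype and every non-founder's genotype is obtainable from its parents' genotypes, so the pedigree is consistent.

Yes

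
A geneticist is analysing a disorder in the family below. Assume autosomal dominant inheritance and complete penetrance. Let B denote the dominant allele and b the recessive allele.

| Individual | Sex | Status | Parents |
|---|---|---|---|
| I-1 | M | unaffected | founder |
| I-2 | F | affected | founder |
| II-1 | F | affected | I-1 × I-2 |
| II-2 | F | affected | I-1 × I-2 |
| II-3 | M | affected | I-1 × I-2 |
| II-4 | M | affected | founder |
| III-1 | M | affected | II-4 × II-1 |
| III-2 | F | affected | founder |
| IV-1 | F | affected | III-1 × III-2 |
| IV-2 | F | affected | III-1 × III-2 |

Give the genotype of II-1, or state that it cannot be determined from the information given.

From phenotype alone, II-1 is BB or Bb.
II-1 is affected so carries B and received b from I-1 (bb), so II-1 is Bb.

Bb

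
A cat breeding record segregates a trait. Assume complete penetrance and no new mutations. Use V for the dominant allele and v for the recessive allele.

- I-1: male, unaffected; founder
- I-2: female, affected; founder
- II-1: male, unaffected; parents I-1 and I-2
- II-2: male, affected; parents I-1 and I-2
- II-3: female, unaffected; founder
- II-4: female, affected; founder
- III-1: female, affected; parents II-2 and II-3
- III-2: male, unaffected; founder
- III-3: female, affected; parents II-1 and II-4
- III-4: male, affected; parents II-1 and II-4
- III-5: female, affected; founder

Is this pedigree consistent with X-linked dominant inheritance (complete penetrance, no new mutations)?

A consistent assignment under X-linked dominant exists: I-1 X^v Y, I-2 X^V X^v, II-1 X^v Y, II-2 X^V Y, II-3 X^v X^v, II-4 X^V X^V, III-1 X^V X^v, III-2 X^v Y, III-3 X^V X^v, III-4 X^V Y, III-5 X^V X^V.
In this assignment every recorded phenotype matches its genotype and every non-founder's genotype is obtainable from its parents' genotypes, so the pedigree is consistent.

Yes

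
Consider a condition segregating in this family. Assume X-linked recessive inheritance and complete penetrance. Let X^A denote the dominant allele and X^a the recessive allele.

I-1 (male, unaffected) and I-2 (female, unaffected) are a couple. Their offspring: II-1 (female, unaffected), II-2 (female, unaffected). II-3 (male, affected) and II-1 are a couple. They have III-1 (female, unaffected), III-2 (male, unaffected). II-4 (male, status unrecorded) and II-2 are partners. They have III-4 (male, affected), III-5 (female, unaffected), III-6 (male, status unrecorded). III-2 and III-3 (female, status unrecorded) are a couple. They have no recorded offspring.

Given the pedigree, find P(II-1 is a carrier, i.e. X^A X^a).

I-1 is unaffected, so I-1 is X^A Y.
I-2 is unaffected so carries A and passed a to II-2 (X^A X^a, whose A came from I-1), so I-2 is X^A X^a.
Their cross gives offspring ratios 1/2 X^A X^A : 1/2 X^A X^a. Conditioning on II-1 being unaffected, P(X^A X^a) = 1/2 / 1 = 1/2 before taking II-1's own offspring into account.
II-3 is affected, so II-3 is X^a Y.
Now use II-1's offspring. Probability of each recorded status — unaffected daughter III-1: 1/2 if II-1 is X^A X^a, 1 if X^A X^A; unaffected son III-2: 1/2 if II-1 is X^A X^a, 1 if X^A X^A.
Bayes: P(X^A X^a) = 1/2·1/4 / (1/2·1/4 + 1/2·1) = 1/5.

1/5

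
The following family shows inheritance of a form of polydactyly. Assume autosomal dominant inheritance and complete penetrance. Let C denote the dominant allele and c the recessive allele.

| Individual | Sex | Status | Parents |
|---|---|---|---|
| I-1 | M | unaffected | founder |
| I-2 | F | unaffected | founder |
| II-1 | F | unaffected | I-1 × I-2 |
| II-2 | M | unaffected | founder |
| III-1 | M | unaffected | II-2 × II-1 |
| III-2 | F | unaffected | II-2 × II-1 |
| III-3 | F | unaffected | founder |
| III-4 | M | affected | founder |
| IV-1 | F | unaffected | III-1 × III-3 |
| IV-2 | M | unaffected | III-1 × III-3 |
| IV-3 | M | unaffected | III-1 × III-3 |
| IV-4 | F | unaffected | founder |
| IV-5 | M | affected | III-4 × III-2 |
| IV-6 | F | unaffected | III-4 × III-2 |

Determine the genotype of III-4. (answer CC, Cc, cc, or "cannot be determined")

From phenotype alone, III-4 is CC or Cc.
III-4 is affected so carries C and passed c to IV-6 (cc), so III-4 is Cc.

Cc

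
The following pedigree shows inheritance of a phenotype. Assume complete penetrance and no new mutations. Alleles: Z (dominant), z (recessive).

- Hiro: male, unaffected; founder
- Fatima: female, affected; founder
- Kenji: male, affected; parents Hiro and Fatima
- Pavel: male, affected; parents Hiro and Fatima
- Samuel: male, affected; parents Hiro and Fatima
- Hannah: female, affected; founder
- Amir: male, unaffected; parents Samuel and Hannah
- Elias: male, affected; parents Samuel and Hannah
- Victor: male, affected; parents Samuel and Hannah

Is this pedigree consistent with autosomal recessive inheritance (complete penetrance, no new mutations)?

Under autosomal recessive, Amir (unaffected, male) cannot arise from Samuel (affected) × Hannah (affected).

No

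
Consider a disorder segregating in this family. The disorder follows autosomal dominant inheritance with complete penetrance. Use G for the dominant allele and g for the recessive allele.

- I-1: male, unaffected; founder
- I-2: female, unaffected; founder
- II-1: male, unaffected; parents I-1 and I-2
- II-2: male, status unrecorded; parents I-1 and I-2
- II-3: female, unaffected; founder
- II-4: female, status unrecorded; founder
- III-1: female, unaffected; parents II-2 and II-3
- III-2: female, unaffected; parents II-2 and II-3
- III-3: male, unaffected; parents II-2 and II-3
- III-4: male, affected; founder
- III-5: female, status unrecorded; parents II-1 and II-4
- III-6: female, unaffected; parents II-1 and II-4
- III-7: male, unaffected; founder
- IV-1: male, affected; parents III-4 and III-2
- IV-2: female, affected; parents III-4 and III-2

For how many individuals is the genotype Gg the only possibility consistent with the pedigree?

2

Obligate heterozygotes: IV-1 is affected so carries G and received g from III-2 (gg), so IV-1 is Gg; IV-2 is affected so carries G and received g from III-2 (gg), so IV-2 is Gg.
Every other individual is either homozygous by phenotype or has at least one consistent homozygous assignment, so the count is 2.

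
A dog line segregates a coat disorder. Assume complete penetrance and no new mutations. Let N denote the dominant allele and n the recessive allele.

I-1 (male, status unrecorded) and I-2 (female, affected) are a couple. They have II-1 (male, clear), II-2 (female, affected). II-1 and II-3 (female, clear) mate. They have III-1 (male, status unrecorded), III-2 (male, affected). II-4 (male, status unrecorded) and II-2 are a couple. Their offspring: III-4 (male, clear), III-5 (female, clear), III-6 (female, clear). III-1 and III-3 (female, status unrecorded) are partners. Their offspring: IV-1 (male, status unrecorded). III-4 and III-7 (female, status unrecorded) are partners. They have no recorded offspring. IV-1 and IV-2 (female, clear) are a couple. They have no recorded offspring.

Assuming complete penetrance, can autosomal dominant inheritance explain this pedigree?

No

Under autosomal dominant, III-2 (affected, male) cannot arise from II-1 (clear) × II-3 (clear).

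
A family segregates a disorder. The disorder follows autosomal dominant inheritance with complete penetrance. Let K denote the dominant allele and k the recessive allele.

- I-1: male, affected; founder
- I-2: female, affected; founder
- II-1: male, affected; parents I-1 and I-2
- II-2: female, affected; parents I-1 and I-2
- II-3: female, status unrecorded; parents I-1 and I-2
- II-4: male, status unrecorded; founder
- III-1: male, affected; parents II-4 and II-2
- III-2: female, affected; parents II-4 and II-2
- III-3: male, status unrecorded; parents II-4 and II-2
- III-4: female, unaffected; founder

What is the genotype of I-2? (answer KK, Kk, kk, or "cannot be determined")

cannot be determined

I-2's phenotype allows KK or Kk, and no parent or child forces a single allele at both positions; consistent genotype assignments exist with I-2 as KK or Kk.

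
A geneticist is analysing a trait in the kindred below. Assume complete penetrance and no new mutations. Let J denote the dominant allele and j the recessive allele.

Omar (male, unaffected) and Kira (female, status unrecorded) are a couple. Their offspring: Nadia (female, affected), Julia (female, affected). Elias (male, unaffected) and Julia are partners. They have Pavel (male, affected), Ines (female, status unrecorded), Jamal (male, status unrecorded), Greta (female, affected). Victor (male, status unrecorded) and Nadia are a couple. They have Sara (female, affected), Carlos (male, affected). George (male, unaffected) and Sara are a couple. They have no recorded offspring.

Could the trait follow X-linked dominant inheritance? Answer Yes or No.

A consistent assignment under X-linked dominant exists: Omar X^j Y, Kira X^J X^J, Nadia X^J X^j, Julia X^J X^j, Elias X^j Y, Victor X^J Y, Pavel X^J Y, Ines X^J X^j, Jamal X^J Y, Greta X^J X^j, Sara X^J X^J, Carlos X^J Y, George X^j Y.
In this assignment every recorded phenotype matches its genotype and every non-founder's genotype is obtainable from its parents' genotypes, so the pedigree is consistent.

Yes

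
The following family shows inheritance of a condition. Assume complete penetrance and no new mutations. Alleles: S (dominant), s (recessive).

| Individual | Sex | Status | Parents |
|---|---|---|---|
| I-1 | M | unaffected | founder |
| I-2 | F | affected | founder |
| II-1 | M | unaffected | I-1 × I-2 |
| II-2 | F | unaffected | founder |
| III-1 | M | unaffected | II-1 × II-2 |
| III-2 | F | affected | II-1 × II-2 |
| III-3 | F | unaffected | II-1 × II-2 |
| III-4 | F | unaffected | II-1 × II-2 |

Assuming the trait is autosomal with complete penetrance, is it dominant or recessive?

II-1 and II-2 are both unaffected yet have an affected child III-2. Under dominance, an affected child requires at least one affected parent, so the trait cannot be dominant.

recessive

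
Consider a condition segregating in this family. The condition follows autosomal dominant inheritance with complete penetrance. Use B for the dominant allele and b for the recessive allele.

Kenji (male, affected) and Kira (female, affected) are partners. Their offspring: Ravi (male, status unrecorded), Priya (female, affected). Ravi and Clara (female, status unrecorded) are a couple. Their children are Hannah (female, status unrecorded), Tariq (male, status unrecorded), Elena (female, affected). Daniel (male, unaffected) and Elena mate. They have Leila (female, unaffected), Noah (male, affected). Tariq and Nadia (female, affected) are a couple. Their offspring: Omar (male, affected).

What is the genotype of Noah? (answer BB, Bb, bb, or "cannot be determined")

From phenotype alone, Noah is BB or Bb.
Noah is affected so carries B and received b from Daniel (bb), so Noah is Bb.

Bb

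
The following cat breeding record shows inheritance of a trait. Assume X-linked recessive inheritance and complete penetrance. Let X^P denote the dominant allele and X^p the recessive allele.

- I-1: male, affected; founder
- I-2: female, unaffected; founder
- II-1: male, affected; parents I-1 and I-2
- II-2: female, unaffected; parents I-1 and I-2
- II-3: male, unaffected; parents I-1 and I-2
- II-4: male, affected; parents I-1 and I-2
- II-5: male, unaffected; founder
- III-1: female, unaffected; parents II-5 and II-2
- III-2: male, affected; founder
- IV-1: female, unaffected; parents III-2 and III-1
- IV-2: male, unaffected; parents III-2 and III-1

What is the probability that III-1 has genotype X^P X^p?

II-5 is unaffected, so II-5 is X^P Y.
II-2 is unaffected so carries P and received p from I-1 (X^p Y), so II-2 is X^P X^p.
Their cross gives offspring ratios 1/2 X^P X^P : 1/2 X^P X^p. Conditioning on III-1 being unaffected, P(X^P X^p) = 1/2 / 1 = 1/2 before taking III-1's own offspring into account.
III-2 is affected, so III-2 is X^p Y.
Now use III-1's offspring. Probability of each recorded status — unaffected daughter IV-1: 1/2 if III-1 is X^P X^p, 1 if X^P X^P; unaffected son IV-2: 1/2 if III-1 is X^P X^p, 1 if X^P X^P.
Bayes: P(X^P X^p) = 1/2·1/4 / (1/2·1/4 + 1/2·1) = 1/5.

1/5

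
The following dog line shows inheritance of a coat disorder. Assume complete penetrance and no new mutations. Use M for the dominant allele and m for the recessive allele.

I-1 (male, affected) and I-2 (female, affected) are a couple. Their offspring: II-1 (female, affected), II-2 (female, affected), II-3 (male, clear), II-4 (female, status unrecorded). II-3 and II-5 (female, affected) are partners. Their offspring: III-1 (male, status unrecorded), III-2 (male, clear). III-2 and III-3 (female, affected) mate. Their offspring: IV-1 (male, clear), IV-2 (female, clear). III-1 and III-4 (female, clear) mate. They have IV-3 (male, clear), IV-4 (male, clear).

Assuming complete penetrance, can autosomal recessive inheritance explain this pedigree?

Under autosomal recessive, II-3 (clear, male) cannot arise from I-1 (affected) × I-2 (affected).

No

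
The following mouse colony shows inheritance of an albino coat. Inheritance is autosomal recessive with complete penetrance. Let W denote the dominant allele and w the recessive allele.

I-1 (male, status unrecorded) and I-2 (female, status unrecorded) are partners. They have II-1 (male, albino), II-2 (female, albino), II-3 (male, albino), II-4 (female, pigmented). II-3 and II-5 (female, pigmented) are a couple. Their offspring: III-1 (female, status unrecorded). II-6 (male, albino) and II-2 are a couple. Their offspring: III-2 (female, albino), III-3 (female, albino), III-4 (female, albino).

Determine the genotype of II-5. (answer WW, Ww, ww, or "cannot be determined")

II-5's phenotype allows WW or Ww, and no parent or child forces a single allele at both positions; consistent genotype assignments exist with II-5 as WW or Ww.

cannot be determined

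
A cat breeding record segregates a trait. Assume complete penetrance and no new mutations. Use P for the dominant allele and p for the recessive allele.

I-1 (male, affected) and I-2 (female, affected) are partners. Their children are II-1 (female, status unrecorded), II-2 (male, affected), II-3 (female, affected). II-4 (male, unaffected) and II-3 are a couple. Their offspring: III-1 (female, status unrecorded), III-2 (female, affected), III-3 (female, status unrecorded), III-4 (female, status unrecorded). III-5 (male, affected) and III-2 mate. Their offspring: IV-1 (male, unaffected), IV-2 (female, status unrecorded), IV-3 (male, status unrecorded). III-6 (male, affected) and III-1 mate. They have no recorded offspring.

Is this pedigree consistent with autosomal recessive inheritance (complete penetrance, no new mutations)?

Under autosomal recessive, IV-1 (unaffected, male) cannot arise from III-5 (affected) × III-2 (affected).

No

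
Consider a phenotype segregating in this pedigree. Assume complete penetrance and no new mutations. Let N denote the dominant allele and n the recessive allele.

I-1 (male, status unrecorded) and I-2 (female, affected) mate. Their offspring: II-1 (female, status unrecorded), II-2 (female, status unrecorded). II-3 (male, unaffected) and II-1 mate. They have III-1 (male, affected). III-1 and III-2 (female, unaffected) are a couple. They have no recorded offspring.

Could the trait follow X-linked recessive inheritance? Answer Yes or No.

A consistent assignment under X-linked recessive exists: I-1 X^N Y, I-2 X^n X^n, II-1 X^N X^n, II-2 X^N X^n, II-3 X^N Y, III-1 X^n Y, III-2 X^N X^N.
In this assignment every recorded phenotype matches its genotype and every non-founder's genotype is obtainable from its parents' genotypes, so the pedigree is consistent.

Yes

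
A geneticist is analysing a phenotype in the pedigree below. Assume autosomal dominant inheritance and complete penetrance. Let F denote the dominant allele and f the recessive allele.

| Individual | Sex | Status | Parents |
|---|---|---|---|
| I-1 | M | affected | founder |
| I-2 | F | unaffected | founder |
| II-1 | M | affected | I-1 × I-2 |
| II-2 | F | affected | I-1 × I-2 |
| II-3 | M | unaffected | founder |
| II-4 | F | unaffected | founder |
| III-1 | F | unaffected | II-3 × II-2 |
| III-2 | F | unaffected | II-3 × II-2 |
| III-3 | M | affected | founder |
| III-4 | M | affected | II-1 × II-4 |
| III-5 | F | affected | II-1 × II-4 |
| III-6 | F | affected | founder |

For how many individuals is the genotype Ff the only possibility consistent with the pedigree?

Obligate heterozygotes: II-1 is affected so carries F and received f from I-2 (ff), so II-1 is Ff; II-2 is affected so carries F and received f from I-2 (ff), so II-2 is Ff; III-4 is affected so carries F and received f from II-4 (ff), so III-4 is Ff; III-5 is affected so carries F and received f from II-4 (ff), so III-5 is Ff.
Every other individual is either homozygous by phenotype or has at least one consistent homozygous assignment, so the count is 4.

4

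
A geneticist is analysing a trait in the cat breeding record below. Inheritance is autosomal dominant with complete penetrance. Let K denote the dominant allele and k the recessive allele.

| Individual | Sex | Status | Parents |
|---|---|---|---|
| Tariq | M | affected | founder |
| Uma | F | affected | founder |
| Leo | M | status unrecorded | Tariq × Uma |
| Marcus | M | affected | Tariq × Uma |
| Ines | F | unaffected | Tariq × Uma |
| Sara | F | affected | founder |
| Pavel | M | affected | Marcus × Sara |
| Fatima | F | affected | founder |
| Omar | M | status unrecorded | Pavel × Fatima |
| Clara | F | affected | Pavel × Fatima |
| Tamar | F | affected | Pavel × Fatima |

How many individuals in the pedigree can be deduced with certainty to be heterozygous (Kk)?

Obligate heterozygotes: Tariq is affected so carries K and passed k to Ines (kk), so Tariq is Kk; Uma is affected so carries K and passed k to Ines (kk), so Uma is Kk.
Every other individual is either homozygous by phenotype or has at least one consistent homozygous assignment, so the count is 2.

2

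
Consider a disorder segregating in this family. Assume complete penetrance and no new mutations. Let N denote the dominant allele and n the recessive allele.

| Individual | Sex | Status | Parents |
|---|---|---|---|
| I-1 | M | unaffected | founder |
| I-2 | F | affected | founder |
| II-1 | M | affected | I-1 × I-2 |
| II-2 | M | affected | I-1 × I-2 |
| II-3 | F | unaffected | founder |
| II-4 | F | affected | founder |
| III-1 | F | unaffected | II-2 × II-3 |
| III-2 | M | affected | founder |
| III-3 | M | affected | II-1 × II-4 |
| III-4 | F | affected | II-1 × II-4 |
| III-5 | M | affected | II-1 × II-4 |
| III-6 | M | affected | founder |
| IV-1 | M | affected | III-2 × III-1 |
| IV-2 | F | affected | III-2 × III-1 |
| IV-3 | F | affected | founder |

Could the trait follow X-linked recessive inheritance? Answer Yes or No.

Yes

A consistent assignment under X-linked recessive exists: I-1 X^N Y, I-2 X^n X^n, II-1 X^n Y, II-2 X^n Y, II-3 X^N X^N, II-4 X^n X^n, III-1 X^N X^n, III-2 X^n Y, III-3 X^n Y, III-4 X^n X^n, III-5 X^n Y, III-6 X^n Y, IV-1 X^n Y, IV-2 X^n X^n, IV-3 X^n X^n.
In this assignment every recorded phenotype matches its genotype and every non-founder's genotype is obtainable from its parents' genotypes, so the pedigree is consistent.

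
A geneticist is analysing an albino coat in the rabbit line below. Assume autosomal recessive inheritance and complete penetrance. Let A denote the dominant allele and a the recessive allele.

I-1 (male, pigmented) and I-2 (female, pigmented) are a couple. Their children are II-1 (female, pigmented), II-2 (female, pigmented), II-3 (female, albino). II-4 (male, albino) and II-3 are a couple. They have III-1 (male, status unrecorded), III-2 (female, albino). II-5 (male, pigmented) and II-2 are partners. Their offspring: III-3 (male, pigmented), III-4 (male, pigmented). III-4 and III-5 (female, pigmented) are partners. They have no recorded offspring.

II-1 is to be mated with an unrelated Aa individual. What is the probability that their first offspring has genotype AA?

1/3

I-1 is pigmented so carries A and passed a to II-3 (aa), so I-1 is Aa.
I-2 is pigmented so carries A and passed a to II-3 (aa), so I-2 is Aa.
II-1 is a pigmented offspring of I-1 (Aa) × I-2 (Aa), whose cross gives 1/4 AA : 1/2 Aa : 1/4 aa; conditioning on being pigmented, II-1 is AA with probability 1/3, Aa with probability 2/3.
Summing over parental genotype combinations, P(offspring has genotype AA) = 1/3·1/2 + 2/3·1/4 = 1/3.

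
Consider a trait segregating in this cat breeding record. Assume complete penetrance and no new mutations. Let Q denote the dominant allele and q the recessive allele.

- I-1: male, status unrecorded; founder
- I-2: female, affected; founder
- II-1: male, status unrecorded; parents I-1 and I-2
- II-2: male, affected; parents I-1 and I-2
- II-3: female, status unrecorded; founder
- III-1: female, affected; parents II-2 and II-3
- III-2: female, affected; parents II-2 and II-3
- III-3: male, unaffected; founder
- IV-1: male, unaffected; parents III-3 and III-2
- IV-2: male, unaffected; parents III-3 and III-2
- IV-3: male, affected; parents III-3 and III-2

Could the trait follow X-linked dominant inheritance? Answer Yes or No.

A consistent assignment under X-linked dominant exists: I-1 X^Q Y, I-2 X^Q X^Q, II-1 X^Q Y, II-2 X^Q Y, II-3 X^Q X^q, III-1 X^Q X^Q, III-2 X^Q X^q, III-3 X^q Y, IV-1 X^q Y, IV-2 X^q Y, IV-3 X^Q Y.
In this assignment every recorded phenotype matches its genotype and every non-founder's genotype is obtainable from its parents' genotypes, so the pedigree is consistent.

Yes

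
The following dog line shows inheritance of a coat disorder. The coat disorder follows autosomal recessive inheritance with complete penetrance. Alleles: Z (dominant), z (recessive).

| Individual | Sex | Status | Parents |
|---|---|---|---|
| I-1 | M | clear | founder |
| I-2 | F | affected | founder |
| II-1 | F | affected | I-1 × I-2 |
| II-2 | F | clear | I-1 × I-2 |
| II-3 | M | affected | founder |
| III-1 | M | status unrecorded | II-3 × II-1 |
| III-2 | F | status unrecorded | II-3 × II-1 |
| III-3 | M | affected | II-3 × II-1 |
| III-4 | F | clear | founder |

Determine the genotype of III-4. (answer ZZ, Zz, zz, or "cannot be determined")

III-4's phenotype allows ZZ or Zz, and no parent or child forces a single allele at both positions; consistent genotype assignments exist with III-4 as ZZ or Zz.

cannot be determined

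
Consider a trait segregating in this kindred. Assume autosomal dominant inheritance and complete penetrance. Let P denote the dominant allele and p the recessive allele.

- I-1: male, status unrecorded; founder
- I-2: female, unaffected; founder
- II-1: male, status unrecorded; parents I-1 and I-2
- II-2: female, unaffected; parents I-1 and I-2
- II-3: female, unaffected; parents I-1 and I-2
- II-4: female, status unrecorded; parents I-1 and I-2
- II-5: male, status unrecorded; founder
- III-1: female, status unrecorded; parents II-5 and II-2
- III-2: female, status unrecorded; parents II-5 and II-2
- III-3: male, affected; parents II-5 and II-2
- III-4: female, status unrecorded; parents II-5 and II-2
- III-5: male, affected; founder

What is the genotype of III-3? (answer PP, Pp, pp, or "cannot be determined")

From phenotype alone, III-3 is PP or Pp.
III-3 is affected so carries P and received p from II-2 (pp), so III-3 is Pp.

Pp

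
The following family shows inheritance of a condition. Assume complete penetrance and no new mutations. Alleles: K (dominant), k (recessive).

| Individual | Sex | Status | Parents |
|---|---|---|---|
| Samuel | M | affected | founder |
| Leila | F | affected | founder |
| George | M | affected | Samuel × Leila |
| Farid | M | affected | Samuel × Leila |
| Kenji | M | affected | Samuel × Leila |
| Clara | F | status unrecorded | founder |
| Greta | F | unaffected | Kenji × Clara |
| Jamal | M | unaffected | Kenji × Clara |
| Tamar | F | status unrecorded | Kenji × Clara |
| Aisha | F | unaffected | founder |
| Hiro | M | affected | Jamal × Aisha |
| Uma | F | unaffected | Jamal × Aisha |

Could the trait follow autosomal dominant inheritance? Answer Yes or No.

No

Under autosomal dominant, Hiro (affected, male) cannot arise from Jamal (unaffected) × Aisha (unaffected).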